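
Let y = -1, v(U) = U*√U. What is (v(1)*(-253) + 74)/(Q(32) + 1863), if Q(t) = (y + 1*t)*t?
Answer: -179/2855 ≈ -0.062697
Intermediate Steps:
v(U) = U^(3/2)
Q(t) = t*(-1 + t) (Q(t) = (-1 + 1*t)*t = (-1 + t)*t = t*(-1 + t))
(v(1)*(-253) + 74)/(Q(32) + 1863) = (1^(3/2)*(-253) + 74)/(32*(-1 + 32) + 1863) = (1*(-253) + 74)/(32*31 + 1863) = (-253 + 74)/(992 + 1863) = -179/2855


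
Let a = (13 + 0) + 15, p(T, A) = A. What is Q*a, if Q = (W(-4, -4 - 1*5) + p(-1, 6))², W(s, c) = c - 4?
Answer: 1372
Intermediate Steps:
W(s, c) = -4 + c
a = 28 (a = 13 + 15 = 28)
Q = 49 (Q = ((-4 + (-4 - 1*5)) + 6)² = ((-4 + (-4 - 5)) + 6)² = ((-4 - 9) + 6)² = (-13 + 6)² = (-7)² = 49)
Q*a = 49*28 = 1372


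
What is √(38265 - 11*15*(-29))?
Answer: 5*√1722 ≈ 207.48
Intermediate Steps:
√(38265 - 11*15*(-29)) = √(38265 - 165*(-29)) = √(38265 + 4785) = √43050 = 5*√1722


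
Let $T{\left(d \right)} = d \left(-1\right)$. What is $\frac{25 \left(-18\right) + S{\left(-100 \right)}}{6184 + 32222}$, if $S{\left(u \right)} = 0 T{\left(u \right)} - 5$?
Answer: $- \frac{455}{38406} \approx -0.011847$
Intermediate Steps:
$T{\left(d \right)} = - d$
$S{\left(u \right)} = -5$ ($S{\left(u \right)} = 0 \left(- u\right) - 5 = 0 - 5 = -5$)
$\frac{25 \left(-18\right) + S{\left(-100 \right)}}{6184 + 32222} = \frac{25 \left(-18\right) - 5}{6184 + 32222} = \frac{-450 - 5}{38406} = \left(-455\right) \frac{1}{38406} = - \frac{455}{38406}$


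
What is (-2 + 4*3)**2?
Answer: 100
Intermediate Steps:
(-2 + 4*3)**2 = (-2 + 12)**2 = 10**2 = 100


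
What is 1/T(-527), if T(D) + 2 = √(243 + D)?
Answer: -1/144 - I*√71/144 ≈ -0.0069444 - 0.058515*I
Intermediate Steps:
T(D) = -2 + √(243 + D)
1/T(-527) = 1/(-2 + √(243 - 527)) = 1/(-2 + √(-284)) = 1/(-2 + 2*I*√71)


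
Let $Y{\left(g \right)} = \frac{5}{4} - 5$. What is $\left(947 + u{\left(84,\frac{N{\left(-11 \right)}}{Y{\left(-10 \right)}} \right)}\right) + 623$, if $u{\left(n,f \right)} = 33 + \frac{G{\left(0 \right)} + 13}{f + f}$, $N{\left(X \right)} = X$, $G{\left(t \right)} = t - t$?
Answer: $\frac{141259}{88} \approx 1605.2$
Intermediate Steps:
$G{\left(t \right)} = 0$
$Y{\left(g \right)} = - \frac{15}{4}$ ($Y{\left(g \right)} = 5 \cdot \frac{1}{4} - 5 = \frac{5}{4} - 5 = - \frac{15}{4}$)
$u{\left(n,f \right)} = 33 + \frac{13}{2 f}$ ($u{\left(n,f \right)} = 33 + \frac{0 + 13}{f + f} = 33 + \frac{13}{2 f}$)
$\left(947 + u{\left(84,\frac{N{\left(-11 \right)}}{Y{\left(-10 \right)}} \right)}\right) + 623 = \left(947 + \left(33 + \frac{13}{2 \left(- \frac{11}{- \frac{15}{4}}\right)}\right)\right) + 623 = \left(947 + \left(33 + \frac{13}{2 \left(\left(-11\right) \left(- \frac{4}{15}\right)\right)}\right)\right) + 623 = \left(947 + \left(33 + \frac{13}{2 \cdot \frac{44}{15}}\right)\right) + 623 = \left(947 + \left(33 + \frac{13}{2} \cdot \frac{15}{44}\right)\right) + 623 = \left(947 + \left(33 + \frac{195}{88}\right)\right) + 623 = \left(947 + \frac{3099}{88}\right) + 623 = \frac{86435}{88} + 623 = \frac{141259}{88}$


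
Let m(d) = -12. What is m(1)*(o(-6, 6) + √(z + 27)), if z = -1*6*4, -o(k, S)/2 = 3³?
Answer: 648 - 12*√3 ≈ 627.22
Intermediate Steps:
o(k, S) = -54 (o(k, S) = -2*3³ = -2*27 = -54)
z = -24 (z = -6*4 = -24)
m(1)*(o(-6, 6) + √(z + 27)) = -12*(-54 + √(-24 + 27)) = -12*(-54 + √3) = 648 - 12*√3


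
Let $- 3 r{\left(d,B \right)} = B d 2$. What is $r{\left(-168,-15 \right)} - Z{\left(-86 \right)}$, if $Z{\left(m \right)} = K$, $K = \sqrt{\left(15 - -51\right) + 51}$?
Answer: $-1680 - 3 \sqrt{13} \approx -1690.8$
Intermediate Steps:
$K = 3 \sqrt{13}$ ($K = \sqrt{\left(15 + 51\right) + 51} = \sqrt{66 + 51} = \sqrt{117} = 3 \sqrt{13} \approx 10.817$)
$Z{\left(m \right)} = 3 \sqrt{13}$
$r{\left(d,B \right)} = - \frac{2 B d}{3}$ ($r{\left(d,B \right)} = - \frac{B d 2}{3} = - \frac{B 2 d}{3} = - \frac{2 B d}{3}$)
$r{\left(-168,-15 \right)} - Z{\left(-86 \right)} = \left(- \frac{2}{3}\right) \left(-15\right) \left(-168\right) - 3 \sqrt{13} = -1680 - 3 \sqrt{13}$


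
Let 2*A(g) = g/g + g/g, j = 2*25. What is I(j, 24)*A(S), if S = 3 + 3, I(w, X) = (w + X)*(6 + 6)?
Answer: 888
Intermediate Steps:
j = 50
I(w, X) = 12*X + 12*w (I(w, X) = (X + w)*12 = 12*X + 12*w)
S = 6
A(g) = 1 (A(g) = (g/g + g/g)/2 = (1 + 1)/2 = (½)*2 = 1)
I(j, 24)*A(S) = (12*24 + 12*50)*1 = (288 + 600)*1 = 888*1 = 888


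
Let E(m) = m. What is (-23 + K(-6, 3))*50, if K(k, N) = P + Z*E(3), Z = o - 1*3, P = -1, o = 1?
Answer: -1500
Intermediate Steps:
Z = -2 (Z = 1 - 1*3 = 1 - 3 = -2)
K(k, N) = -7 (K(k, N) = -1 - 2*3 = -1 - 6 = -7)
(-23 + K(-6, 3))*50 = (-23 - 7)*50 = -30*50 = -1500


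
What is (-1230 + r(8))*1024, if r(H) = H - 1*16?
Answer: -1267712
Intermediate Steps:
r(H) = -16 + H (r(H) = H - 16 = -16 + H)
(-1230 + r(8))*1024 = (-1230 + (-16 + 8))*1024 = (-1230 - 8)*1024 = -1238*1024 = -1267712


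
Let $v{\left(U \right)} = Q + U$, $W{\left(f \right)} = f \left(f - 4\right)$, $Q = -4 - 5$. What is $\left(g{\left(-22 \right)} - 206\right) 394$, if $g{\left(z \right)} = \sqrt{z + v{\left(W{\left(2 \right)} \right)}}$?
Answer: $-81164 + 394 i \sqrt{35} \approx -81164.0 + 2330.9 i$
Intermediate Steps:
$Q = -9$
$W{\left(f \right)} = f \left(-4 + f\right)$
$v{\left(U \right)} = -9 + U$
$g{\left(z \right)} = \sqrt{-13 + z}$ ($g{\left(z \right)} = \sqrt{z - \left(9 - 2 \left(-4 + 2\right)\right)} = \sqrt{z + \left(-9 + 2 \left(-2\right)\right)} = \sqrt{z - 13} = \sqrt{-13 + z}$)
$\left(g{\left(-22 \right)} - 206\right) 394 = \left(\sqrt{-13 - 22} - 206\right) 394 = \left(\sqrt{-35} - 206\right) 394 = \left(i \sqrt{35} - 206\right) 394 = \left(-206 + i \sqrt{35}\right) 394 = -81164 + 394 i \sqrt{35}$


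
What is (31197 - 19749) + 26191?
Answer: 37639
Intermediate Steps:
(31197 - 19749) + 26191 = 11448 + 26191 = 37639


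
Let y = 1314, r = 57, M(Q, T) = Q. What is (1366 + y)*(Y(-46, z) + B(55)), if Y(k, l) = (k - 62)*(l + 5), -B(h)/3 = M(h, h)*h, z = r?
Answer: -42266280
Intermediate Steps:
z = 57
B(h) = -3*h² (B(h) = -3*h*h = -3*h²)
Y(k, l) = (-62 + k)*(5 + l)
(1366 + y)*(Y(-46, z) + B(55)) = (1366 + 1314)*((-310 - 62*57 + 5*(-46) - 46*57) - 3*55²) = 2680*((-310 - 3534 - 230 - 2622) - 3*3025) = 2680*(-6696 - 9075) = 2680*(-15771) = -42266280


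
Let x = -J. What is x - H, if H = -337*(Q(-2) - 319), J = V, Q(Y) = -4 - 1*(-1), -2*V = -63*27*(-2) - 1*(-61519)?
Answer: -152107/2 ≈ -76054.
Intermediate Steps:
V = -64921/2 (V = -(-63*27*(-2) - 1*(-61519))/2 = -(-1701*(-2) + 61519)/2 = -(3402 + 61519)/2 = -1/2*64921 = -64921/2 ≈ -32461.)
Q(Y) = -3 (Q(Y) = -4 + 1 = -3)
J = -64921/2 ≈ -32461.
H = 108514 (H = -337*(-3 - 319) = -337*(-322) = 108514)
x = 64921/2 (x = -1*(-64921/2) = 64921/2 ≈ 32461.)
x - H = 64921/2 - 1*108514 = 64921/2 - 108514 = -152107/2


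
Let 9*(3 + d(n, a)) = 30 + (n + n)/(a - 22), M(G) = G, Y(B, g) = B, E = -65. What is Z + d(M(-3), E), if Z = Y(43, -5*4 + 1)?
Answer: 11312/261 ≈ 43.341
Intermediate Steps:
Z = 43
d(n, a) = ⅓ + 2*n/(9*(-22 + a)) (d(n, a) = -3 + (30 + (n + n)/(a - 22))/9 = -3 + (30 + (2*n)/(-22 + a))/9 = -3 + (30 + 2*n/(-22 + a))/9 = -3 + (10/3 + 2*n/(9*(-22 + a))) = ⅓ + 2*n/(9*(-22 + a)))
Z + d(M(-3), E) = 43 + (-66 + 2*(-3) + 3*(-65))/(9*(-22 - 65)) = 43 + (⅑)*(-66 - 6 - 195)/(-87) = 43 + (⅑)*(-1/87)*(-267) = 43 + 89/261 = 11312/261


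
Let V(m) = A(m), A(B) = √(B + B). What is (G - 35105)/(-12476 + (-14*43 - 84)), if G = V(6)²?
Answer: 35093/13162 ≈ 2.6662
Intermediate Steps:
A(B) = √2*√B (A(B) = √(2*B) = √2*√B)
V(m) = √2*√m
G = 12 (G = (√2*√6)² = (2*√3)² = 12)
(G - 35105)/(-12476 + (-14*43 - 84)) = (12 - 35105)/(-12476 + (-14*43 - 84)) = -35093/(-12476 + (-602 - 84)) = -35093/(-12476 - 686) = -35093/(-13162) = -35093*(-1/13162) = 35093/13162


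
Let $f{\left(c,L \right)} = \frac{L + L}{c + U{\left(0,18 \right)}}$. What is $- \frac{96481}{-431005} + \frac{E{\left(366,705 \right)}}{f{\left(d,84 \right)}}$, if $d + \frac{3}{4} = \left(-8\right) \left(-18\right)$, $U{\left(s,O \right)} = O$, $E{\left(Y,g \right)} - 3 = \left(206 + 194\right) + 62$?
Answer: $\frac{43111336619}{96545120} \approx 446.54$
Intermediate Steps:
$E{\left(Y,g \right)} = 465$ ($E{\left(Y,g \right)} = 3 + \left(\left(206 + 194\right) + 62\right) = 3 + \left(400 + 62\right) = 3 + 462 = 465$)
$d = \frac{573}{4}$ ($d = - \frac{3}{4} - -144 = - \frac{3}{4} + 144 = \frac{573}{4} \approx 143.25$)
$f{\left(c,L \right)} = \frac{2 L}{18 + c}$ ($f{\left(c,L \right)} = \frac{L + L}{c + 18} = \frac{2 L}{18 + c}$)
$- \frac{96481}{-431005} + \frac{E{\left(366,705 \right)}}{f{\left(d,84 \right)}} = - \frac{96481}{-431005} + \frac{465}{2 \cdot 84 \frac{1}{18 + \frac{573}{4}}} = \left(-96481\right) \left(- \frac{1}{431005}\right) + \frac{465}{2 \cdot 84 \frac{1}{\frac{645}{4}}} = \frac{96481}{431005} + \frac{465}{2 \cdot 84 \cdot \frac{4}{645}} = \frac{96481}{431005} + \frac{465}{\frac{224}{215}} = \frac{96481}{431005} + 465 \cdot \frac{215}{224} = \frac{96481}{431005} + \frac{99975}{224} = \frac{43111336619}{96545120}$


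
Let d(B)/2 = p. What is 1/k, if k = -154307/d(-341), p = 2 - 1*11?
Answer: 18/154307 ≈ 0.00011665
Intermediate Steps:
p = -9 (p = 2 - 11 = -9)
d(B) = -18 (d(B) = 2*(-9) = -18)
k = 154307/18 (k = -154307/(-18) = -154307*(-1/18) = 154307/18 ≈ 8572.6)
1/k = 1/(154307/18) = 18/154307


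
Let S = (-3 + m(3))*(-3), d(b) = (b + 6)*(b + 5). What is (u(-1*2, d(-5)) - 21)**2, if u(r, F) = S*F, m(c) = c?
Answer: 441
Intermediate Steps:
d(b) = (5 + b)*(6 + b) (d(b) = (6 + b)*(5 + b) = (5 + b)*(6 + b))
S = 0 (S = (-3 + 3)*(-3) = 0*(-3) = 0)
u(r, F) = 0 (u(r, F) = 0*F = 0)
(u(-1*2, d(-5)) - 21)**2 = (0 - 21)**2 = (-21)**2 = 441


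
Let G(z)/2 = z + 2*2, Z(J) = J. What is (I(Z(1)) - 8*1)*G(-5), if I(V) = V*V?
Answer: 14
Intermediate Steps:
I(V) = V**2
G(z) = 8 + 2*z (G(z) = 2*(z + 2*2) = 2*(z + 4) = 2*(4 + z) = 8 + 2*z)
(I(Z(1)) - 8*1)*G(-5) = (1**2 - 8*1)*(8 + 2*(-5)) = (1 - 8)*(8 - 10) = -7*(-2) = 14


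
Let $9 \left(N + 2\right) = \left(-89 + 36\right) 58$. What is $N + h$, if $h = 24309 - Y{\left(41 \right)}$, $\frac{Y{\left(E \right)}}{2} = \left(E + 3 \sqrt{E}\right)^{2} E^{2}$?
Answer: $- \frac{61813211}{9} - 827052 \sqrt{41} \approx -1.2164 \cdot 10^{7}$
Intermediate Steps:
$Y{\left(E \right)} = 2 E^{2} \left(E + 3 \sqrt{E}\right)^{2}$ ($Y{\left(E \right)} = 2 \left(E + 3 \sqrt{E}\right)^{2} E^{2} = 2 E^{2} \left(E + 3 \sqrt{E}\right)^{2}$)
$h = 24309 - 3362 \left(41 + 3 \sqrt{41}\right)^{2}$ ($h = 24309 - 2 \cdot 41^{2} \left(41 + 3 \sqrt{41}\right)^{2} = 24309 - 2 \cdot 1681 \left(41 + 3 \sqrt{41}\right)^{2} = 24309 - 3362 \left(41 + 3 \sqrt{41}\right)^{2} \approx -1.2164 \cdot 10^{7}$)
$N = - \frac{3092}{9}$ ($N = -2 + \frac{\left(-89 + 36\right) 58}{9} = -2 + \frac{\left(-53\right) 58}{9} = -2 + \frac{1}{9} \left(-3074\right) = -2 - \frac{3074}{9} = - \frac{3092}{9} \approx -343.56$)
$N + h = - \frac{3092}{9} - \left(6867791 + 827052 \sqrt{41}\right) = - \frac{61813211}{9} - 827052 \sqrt{41}$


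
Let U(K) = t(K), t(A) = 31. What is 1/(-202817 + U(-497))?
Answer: -1/202786 ≈ -4.9313e-6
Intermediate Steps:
U(K) = 31
1/(-202817 + U(-497)) = 1/(-202817 + 31) = 1/(-202786) = -1/202786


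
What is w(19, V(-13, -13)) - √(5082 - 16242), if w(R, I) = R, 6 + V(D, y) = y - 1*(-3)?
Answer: 19 - 6*I*√310 ≈ 19.0 - 105.64*I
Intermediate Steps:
V(D, y) = -3 + y (V(D, y) = -6 + (y - 1*(-3)) = -6 + (y + 3) = -6 + (3 + y) = -3 + y)
w(19, V(-13, -13)) - √(5082 - 16242) = 19 - √(5082 - 16242) = 19 - √(-11160) = 19 - 6*I*√310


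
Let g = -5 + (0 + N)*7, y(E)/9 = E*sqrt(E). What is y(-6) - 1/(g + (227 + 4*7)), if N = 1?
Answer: -1/257 - 54*I*sqrt(6) ≈ -0.0038911 - 132.27*I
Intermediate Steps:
y(E) = 9*E**(3/2) (y(E) = 9*(E*sqrt(E)) = 9*E**(3/2))
g = 2 (g = -5 + (0 + 1)*7 = -5 + 1*7 = -5 + 7 = 2)
y(-6) - 1/(g + (227 + 4*7)) = 9*(-6)**(3/2) - 1/(2 + (227 + 4*7)) = 9*(-6*I*sqrt(6)) - 1/(2 + (227 + 28)) = -54*I*sqrt(6) - 1/(2 + 255) = -54*I*sqrt(6) - 1/257 = -1/257 - 54*I*sqrt(6)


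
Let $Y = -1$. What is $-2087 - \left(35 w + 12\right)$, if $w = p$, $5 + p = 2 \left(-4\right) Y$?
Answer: $-2204$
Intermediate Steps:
$p = 3$ ($p = -5 + 2 \left(-4\right) \left(-1\right) = -5 - -8 = -5 + 8 = 3$)
$w = 3$
$-2087 - \left(35 w + 12\right) = -2087 - \left(35 \cdot 3 + 12\right) = -2087 - \left(105 + 12\right) = -2087 - 117 = -2204$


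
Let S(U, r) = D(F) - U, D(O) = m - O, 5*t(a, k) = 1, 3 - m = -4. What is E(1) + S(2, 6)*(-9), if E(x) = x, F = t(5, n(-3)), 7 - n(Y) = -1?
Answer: -211/5 ≈ -42.200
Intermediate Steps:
m = 7 (m = 3 - 1*(-4) = 3 + 4 = 7)
n(Y) = 8 (n(Y) = 7 - 1*(-1) = 7 + 1 = 8)
t(a, k) = 1/5 (t(a, k) = (1/5)*1 = 1/5)
F = 1/5 ≈ 0.20000
D(O) = 7 - O
S(U, r) = 34/5 - U (S(U, r) = (7 - 1*1/5) - U = (7 - 1/5) - U = 34/5 - U)
E(1) + S(2, 6)*(-9) = 1 + (34/5 - 1*2)*(-9) = 1 + (34/5 - 2)*(-9) = 1 + (24/5)*(-9) = 1 - 216/5 = -211/5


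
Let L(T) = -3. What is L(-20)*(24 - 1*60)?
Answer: 108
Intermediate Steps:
L(-20)*(24 - 1*60) = -3*(24 - 1*60) = -3*(24 - 60) = -3*(-36) = 108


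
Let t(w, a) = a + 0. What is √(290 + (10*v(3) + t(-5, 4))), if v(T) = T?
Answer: 18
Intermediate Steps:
t(w, a) = a
√(290 + (10*v(3) + t(-5, 4))) = √(290 + (10*3 + 4)) = √(290 + (30 + 4)) = √(290 + 34) = √324 = 18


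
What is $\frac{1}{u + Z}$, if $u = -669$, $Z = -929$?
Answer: $- \frac{1}{1598} \approx -0.00062578$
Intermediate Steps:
$\frac{1}{u + Z} = \frac{1}{-669 - 929} = \frac{1}{-1598} = - \frac{1}{1598}$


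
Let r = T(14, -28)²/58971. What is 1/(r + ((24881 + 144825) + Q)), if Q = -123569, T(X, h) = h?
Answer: 58971/2720745811 ≈ 2.1675e-5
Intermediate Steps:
r = 784/58971 (r = (-28)²/58971 = 784*(1/58971) = 784/58971 ≈ 0.013295)
1/(r + ((24881 + 144825) + Q)) = 1/(784/58971 + ((24881 + 144825) - 123569)) = 1/(784/58971 + (169706 - 123569)) = 1/(784/58971 + 46137) = 1/(2720745811/58971) = 58971/2720745811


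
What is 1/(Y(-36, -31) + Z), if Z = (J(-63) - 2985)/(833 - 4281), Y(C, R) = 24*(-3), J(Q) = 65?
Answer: -431/30667 ≈ -0.014054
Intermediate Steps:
Y(C, R) = -72
Z = 365/431 (Z = (65 - 2985)/(833 - 4281) = -2920/(-3448) = -2920*(-1/3448) = 365/431 ≈ 0.84687)
1/(Y(-36, -31) + Z) = 1/(-72 + 365/431) = 1/(-30667/431) = -431/30667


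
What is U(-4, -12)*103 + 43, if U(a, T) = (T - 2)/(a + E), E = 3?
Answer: 1485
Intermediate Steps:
U(a, T) = (-2 + T)/(3 + a) (U(a, T) = (T - 2)/(a + 3) = (-2 + T)/(3 + a))
U(-4, -12)*103 + 43 = ((-2 - 12)/(3 - 4))*103 + 43 = (-14/(-1))*103 + 43 = -1*(-14)*103 + 43 = 14*103 + 43 = 1442 + 43 = 1485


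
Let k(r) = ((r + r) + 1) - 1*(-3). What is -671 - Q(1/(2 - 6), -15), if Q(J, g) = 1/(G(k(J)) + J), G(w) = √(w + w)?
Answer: -74485/111 - 16*√7/111 ≈ -671.42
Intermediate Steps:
k(r) = 4 + 2*r (k(r) = (2*r + 1) + 3 = (1 + 2*r) + 3 = 4 + 2*r)
G(w) = √2*√w (G(w) = √(2*w) = √2*√w)
Q(J, g) = 1/(J + √2*√(4 + 2*J)) (Q(J, g) = 1/(√2*√(4 + 2*J) + J) = 1/(J + √2*√(4 + 2*J)))
-671 - Q(1/(2 - 6), -15) = -671 - 1/(1/(2 - 6) + 2*√(2 + 1/(2 - 6))) = -671 - 1/(1/(-4) + 2*√(2 + 1/(-4))) = -671 - 1/(-¼ + 2*√(2 - ¼)) = -671 - 1/(-¼ + 2*√(7/4)) = -671 - 1/(-¼ + 2*(√7/2)) = -671 - 1/(-¼ + √7)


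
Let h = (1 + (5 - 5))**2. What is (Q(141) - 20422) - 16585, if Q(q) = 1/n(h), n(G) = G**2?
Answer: -37006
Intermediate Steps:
h = 1 (h = (1 + 0)**2 = 1**2 = 1)
Q(q) = 1 (Q(q) = 1/(1**2) = 1/1 = 1)
(Q(141) - 20422) - 16585 = (1 - 20422) - 16585 = -20421 - 16585 = -37006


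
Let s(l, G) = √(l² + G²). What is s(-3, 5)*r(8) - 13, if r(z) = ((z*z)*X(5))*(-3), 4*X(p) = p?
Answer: -13 - 240*√34 ≈ -1412.4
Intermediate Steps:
X(p) = p/4
r(z) = -15*z²/4 (r(z) = ((z*z)*((¼)*5))*(-3) = (z²*(5/4))*(-3) = (5*z²/4)*(-3) = -15*z²/4)
s(l, G) = √(G² + l²)
s(-3, 5)*r(8) - 13 = √(5² + (-3)²)*(-15/4*8²) - 13 = √(25 + 9)*(-15/4*64) - 13 = √34*(-240) - 13 = -240*√34 - 13 = -13 - 240*√34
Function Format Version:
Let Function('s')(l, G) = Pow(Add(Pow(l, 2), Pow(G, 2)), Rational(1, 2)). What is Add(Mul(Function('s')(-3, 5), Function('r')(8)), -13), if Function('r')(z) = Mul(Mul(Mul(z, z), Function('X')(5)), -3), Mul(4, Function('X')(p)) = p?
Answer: Add(-13, Mul(-240, Pow(34, Rational(1, 2)))) ≈ -1412.4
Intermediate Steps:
Function('X')(p) = Mul(Rational(1, 4), p)
Function('r')(z) = Mul(Rational(-15, 4), Pow(z, 2)) (Function('r')(z) = Mul(Mul(Mul(z, z), Mul(Rational(1, 4), 5)), -3) = Mul(Mul(Pow(z, 2), Rational(5, 4)), -3) = Mul(Mul(Rational(5, 4), Pow(z, 2)), -3) = Mul(Rational(-15, 4), Pow(z, 2)))
Function('s')(l, G) = Pow(Add(Pow(G, 2), Pow(l, 2)), Rational(1, 2))
Add(Mul(Function('s')(-3, 5), Function('r')(8)), -13) = Add(Mul(Pow(Add(Pow(5, 2), Pow(-3, 2)), Rational(1, 2)), Mul(Rational(-15, 4), Pow(8, 2))), -13) = Add(Mul(Pow(Add(25, 9), Rational(1, 2)), Mul(Rational(-15, 4), 64)), -13) = Add(Mul(Pow(34, Rational(1, 2)), -240), -13) = Add(Mul(-240, Pow(34, Rational(1, 2))), -13) = Add(-13, Mul(-240, Pow(34, Rational(1, 2))))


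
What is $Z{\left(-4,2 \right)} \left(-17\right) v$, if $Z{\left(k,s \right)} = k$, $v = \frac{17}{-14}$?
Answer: $- \frac{578}{7} \approx -82.571$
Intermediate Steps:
$v = - \frac{17}{14}$ ($v = 17 \left(- \frac{1}{14}\right) = - \frac{17}{14} \approx -1.2143$)
$Z{\left(-4,2 \right)} \left(-17\right) v = \left(-4\right) \left(-17\right) \left(- \frac{17}{14}\right) = 68 \left(- \frac{17}{14}\right) = - \frac{578}{7}$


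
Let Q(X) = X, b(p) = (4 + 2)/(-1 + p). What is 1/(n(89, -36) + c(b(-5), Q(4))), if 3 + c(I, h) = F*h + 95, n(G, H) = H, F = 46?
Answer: 1/240 ≈ 0.0041667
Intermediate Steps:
b(p) = 6/(-1 + p)
c(I, h) = 92 + 46*h (c(I, h) = -3 + (46*h + 95) = -3 + (95 + 46*h) = 92 + 46*h)
1/(n(89, -36) + c(b(-5), Q(4))) = 1/(-36 + (92 + 46*4)) = 1/(-36 + (92 + 184)) = 1/(-36 + 276) = 1/240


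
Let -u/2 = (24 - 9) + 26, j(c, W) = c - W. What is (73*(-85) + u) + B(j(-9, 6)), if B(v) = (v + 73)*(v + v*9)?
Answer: -14987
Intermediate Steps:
u = -82 (u = -2*((24 - 9) + 26) = -2*(15 + 26) = -2*41 = -82)
B(v) = 10*v*(73 + v) (B(v) = (73 + v)*(v + 9*v) = (73 + v)*(10*v) = 10*v*(73 + v))
(73*(-85) + u) + B(j(-9, 6)) = (73*(-85) - 82) + 10*(-9 - 1*6)*(73 + (-9 - 1*6)) = (-6205 - 82) + 10*(-9 - 6)*(73 + (-9 - 6)) = -6287 + 10*(-15)*(73 - 15) = -6287 + 10*(-15)*58 = -6287 - 8700 = -14987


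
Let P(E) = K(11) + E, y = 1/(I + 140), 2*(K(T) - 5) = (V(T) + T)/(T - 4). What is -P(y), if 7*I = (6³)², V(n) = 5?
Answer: -2048397/333452 ≈ -6.1430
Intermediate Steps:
K(T) = 5 + (5 + T)/(2*(-4 + T)) (K(T) = 5 + ((5 + T)/(T - 4))/2 = 5 + ((5 + T)/(-4 + T))/2 = 5 + (5 + T)/(2*(-4 + T)))
I = 46656/7 (I = (6³)²/7 = (⅐)*216² = (⅐)*46656 = 46656/7 ≈ 6665.1)
y = 7/47636 (y = 1/(46656/7 + 140) = 1/(47636/7) = 7/47636 ≈ 0.00014695)
P(E) = 43/7 + E (P(E) = (-35 + 11*11)/(2*(-4 + 11)) + E = (½)*(-35 + 121)/7 + E = (½)*(⅐)*86 + E = 43/7 + E)
-P(y) = -(43/7 + 7/47636) = -1*2048397/333452 = -2048397/333452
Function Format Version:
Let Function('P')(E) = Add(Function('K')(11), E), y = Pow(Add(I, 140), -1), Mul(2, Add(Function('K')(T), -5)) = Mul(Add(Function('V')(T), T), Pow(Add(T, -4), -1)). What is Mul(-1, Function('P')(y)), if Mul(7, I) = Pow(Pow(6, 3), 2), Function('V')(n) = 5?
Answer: Rational(-2048397, 333452) ≈ -6.1430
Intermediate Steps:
Function('K')(T) = Add(5, Mul(Rational(1, 2), Pow(Add(-4, T), -1), Add(5, T))) (Function('K')(T) = Add(5, Mul(Rational(1, 2), Mul(Add(5, T), Pow(Add(T, -4), -1)))) = Add(5, Mul(Rational(1, 2), Mul(Add(5, T), Pow(Add(-4, T), -1)))) = Add(5, Mul(Rational(1, 2), Mul(Pow(Add(-4, T), -1), Add(5, T)))) = Add(5, Mul(Rational(1, 2), Pow(Add(-4, T), -1), Add(5, T))))
I = Rational(46656, 7) (I = Mul(Rational(1, 7), Pow(Pow(6, 3), 2)) = Mul(Rational(1, 7), Pow(216, 2)) = Mul(Rational(1, 7), 46656) = Rational(46656, 7) ≈ 6665.1)
y = Rational(7, 47636) (y = Pow(Add(Rational(46656, 7), 140), -1) = Pow(Rational(47636, 7), -1) = Rational(7, 47636) ≈ 0.00014695)
Function('P')(E) = Add(Rational(43, 7), E) (Function('P')(E) = Add(Mul(Rational(1, 2), Pow(Add(-4, 11), -1), Add(-35, Mul(11, 11))), E) = Add(Mul(Rational(1, 2), Pow(7, -1), Add(-35, 121)), E) = Add(Mul(Rational(1, 2), Rational(1, 7), 86), E) = Add(Rational(43, 7), E))
Mul(-1, Function('P')(y)) = Mul(-1, Add(Rational(43, 7), Rational(7, 47636))) = Mul(-1, Rational(2048397, 333452)) = Rational(-2048397, 333452)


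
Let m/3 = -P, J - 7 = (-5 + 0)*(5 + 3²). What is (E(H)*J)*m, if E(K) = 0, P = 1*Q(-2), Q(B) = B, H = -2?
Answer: 0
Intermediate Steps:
P = -2 (P = 1*(-2) = -2)
J = -63 (J = 7 + (-5 + 0)*(5 + 3²) = 7 - 5*(5 + 9) = 7 - 5*14 = 7 - 70 = -63)
m = 6 (m = 3*(-1*(-2)) = 3*2 = 6)
(E(H)*J)*m = (0*(-63))*6 = 0*6 = 0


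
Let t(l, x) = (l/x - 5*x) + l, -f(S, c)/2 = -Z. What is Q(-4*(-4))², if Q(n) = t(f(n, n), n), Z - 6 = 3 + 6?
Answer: 148225/64 ≈ 2316.0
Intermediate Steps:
Z = 15 (Z = 6 + (3 + 6) = 6 + 9 = 15)
f(S, c) = 30 (f(S, c) = -(-2)*15 = -2*(-15) = 30)
t(l, x) = l - 5*x + l/x (t(l, x) = (l/x - 5*x) + l = (-5*x + l/x) + l = l - 5*x + l/x)
Q(n) = 30 - 5*n + 30/n
Q(-4*(-4))² = (30 - (-20)*(-4) + 30/((-4*(-4))))² = (30 - 5*16 + 30/16)² = (30 - 80 + 30*(1/16))² = (30 - 80 + 15/8)² = (-385/8)² = 148225/64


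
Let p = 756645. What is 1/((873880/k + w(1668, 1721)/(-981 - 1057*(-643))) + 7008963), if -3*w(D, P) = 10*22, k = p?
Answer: 10270245243/71983780769526055 ≈ 1.4267e-7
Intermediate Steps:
k = 756645
w(D, P) = -220/3 (w(D, P) = -10*22/3 = -⅓*220 = -220/3)
1/((873880/k + w(1668, 1721)/(-981 - 1057*(-643))) + 7008963) = 1/((873880/756645 - 220/(3*(-981 - 1057*(-643)))) + 7008963) = 1/((873880*(1/756645) - 220/(3*(-981 + 679651))) + 7008963) = 1/((174776/151329 - 220/3/678670) + 7008963) = 1/((174776/151329 - 220/3*1/678670) + 7008963) = 1/((174776/151329 - 22/203601) + 7008963) = 1/(11860413046/10270245243 + 7008963) = 1/(71983780769526055/10270245243) = 10270245243/71983780769526055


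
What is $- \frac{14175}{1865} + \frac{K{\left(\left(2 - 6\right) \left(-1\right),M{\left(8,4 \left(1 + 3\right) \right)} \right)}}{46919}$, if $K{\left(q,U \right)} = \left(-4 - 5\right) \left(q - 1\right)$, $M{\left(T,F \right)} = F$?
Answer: $- \frac{133025436}{17500787} \approx -7.6011$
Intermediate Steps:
$K{\left(q,U \right)} = 9 - 9 q$ ($K{\left(q,U \right)} = - 9 \left(q - 1\right) = - 9 \left(-1 + q\right) = 9 - 9 q$)
$- \frac{14175}{1865} + \frac{K{\left(\left(2 - 6\right) \left(-1\right),M{\left(8,4 \left(1 + 3\right) \right)} \right)}}{46919} = - \frac{14175}{1865} + \frac{9 - 9 \left(2 - 6\right) \left(-1\right)}{46919} = \left(-14175\right) \frac{1}{1865} + \left(9 - 9 \left(\left(-4\right) \left(-1\right)\right)\right) \frac{1}{46919} = - \frac{2835}{373} + \left(9 - 36\right) \frac{1}{46919} = - \frac{2835}{373} - \frac{27}{46919} = - \frac{133025436}{17500787}$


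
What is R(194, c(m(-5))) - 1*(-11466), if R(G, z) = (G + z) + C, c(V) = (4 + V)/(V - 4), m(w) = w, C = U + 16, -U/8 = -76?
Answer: 110557/9 ≈ 12284.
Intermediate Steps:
U = 608 (U = -8*(-76) = 608)
C = 624 (C = 608 + 16 = 624)
c(V) = (4 + V)/(-4 + V)
R(G, z) = 624 + G + z (R(G, z) = (G + z) + 624 = 624 + G + z)
R(194, c(m(-5))) - 1*(-11466) = (624 + 194 + (4 - 5)/(-4 - 5)) - 1*(-11466) = (624 + 194 - 1/(-9)) + 11466 = (624 + 194 - 1/9*(-1)) + 11466 = (624 + 194 + 1/9) + 11466 = 7363/9 + 11466 = 110557/9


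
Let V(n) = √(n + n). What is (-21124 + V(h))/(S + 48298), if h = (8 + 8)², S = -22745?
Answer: -21124/25553 + 16*√2/25553 ≈ -0.82579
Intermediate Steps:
h = 256 (h = 16² = 256)
V(n) = √2*√n (V(n) = √(2*n) = √2*√n)
(-21124 + V(h))/(S + 48298) = (-21124 + √2*√256)/(-22745 + 48298) = (-21124 + √2*16)/25553 = (-21124 + 16*√2)*(1/25553) = -21124/25553 + 16*√2/25553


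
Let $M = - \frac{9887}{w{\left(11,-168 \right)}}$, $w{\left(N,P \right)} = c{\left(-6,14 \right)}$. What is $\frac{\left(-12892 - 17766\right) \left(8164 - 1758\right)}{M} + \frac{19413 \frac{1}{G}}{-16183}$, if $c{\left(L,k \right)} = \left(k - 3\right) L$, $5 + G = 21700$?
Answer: $- \frac{4550858983923813411}{3471228659095} \approx -1.311 \cdot 10^{6}$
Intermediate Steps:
$G = 21695$ ($G = -5 + 21700 = 21695$)
$c{\left(L,k \right)} = L \left(-3 + k\right)$ ($c{\left(L,k \right)} = \left(-3 + k\right) L = L \left(-3 + k\right)$)
$w{\left(N,P \right)} = -66$ ($w{\left(N,P \right)} = - 6 \left(-3 + 14\right) = \left(-6\right) 11 = -66$)
$M = \frac{9887}{66}$ ($M = - \frac{9887}{-66} = \left(-9887\right) \left(- \frac{1}{66}\right) = \frac{9887}{66} \approx 149.8$)
$\frac{\left(-12892 - 17766\right) \left(8164 - 1758\right)}{M} + \frac{19413 \frac{1}{G}}{-16183} = \frac{\left(-12892 - 17766\right) \left(8164 - 1758\right)}{\frac{9887}{66}} + \frac{19413 \cdot \frac{1}{21695}}{-16183} = \left(-30658\right) 6406 \cdot \frac{66}{9887} + 19413 \cdot \frac{1}{21695} \left(- \frac{1}{16183}\right) = \left(-196395148\right) \frac{66}{9887} + \frac{19413}{21695} \left(- \frac{1}{16183}\right) = - \frac{12962079768}{9887} - \frac{19413}{351090185} = - \frac{4550858983923813411}{3471228659095}$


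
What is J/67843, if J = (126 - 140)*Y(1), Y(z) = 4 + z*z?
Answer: -70/67843 ≈ -0.0010318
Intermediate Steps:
Y(z) = 4 + z**2
J = -70 (J = (126 - 140)*(4 + 1**2) = -14*(4 + 1) = -14*5 = -70)
J/67843 = -70/67843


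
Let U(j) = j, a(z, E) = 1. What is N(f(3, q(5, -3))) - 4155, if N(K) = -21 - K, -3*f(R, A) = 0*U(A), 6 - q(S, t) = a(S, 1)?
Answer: -4176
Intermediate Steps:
q(S, t) = 5 (q(S, t) = 6 - 1*1 = 6 - 1 = 5)
f(R, A) = 0 (f(R, A) = -0*A = -1/3*0 = 0)
N(f(3, q(5, -3))) - 4155 = (-21 - 1*0) - 4155 = (-21 + 0) - 4155 = -21 - 4155 = -4176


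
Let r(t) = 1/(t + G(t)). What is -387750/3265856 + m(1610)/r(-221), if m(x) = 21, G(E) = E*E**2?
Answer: -33649557597081/148448 ≈ -2.2668e+8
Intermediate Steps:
G(E) = E**3
r(t) = 1/(t + t**3)
-387750/3265856 + m(1610)/r(-221) = -387750/3265856 + 21/(1/(-221 + (-221)**3)) = -387750*1/3265856 + 21/(1/(-221 - 10793861)) = -17625/148448 + 21/(1/(-10794082)) = -17625/148448 + 21/(-1/10794082) = -17625/148448 + 21*(-10794082) = -17625/148448 - 226675722 = -33649557597081/148448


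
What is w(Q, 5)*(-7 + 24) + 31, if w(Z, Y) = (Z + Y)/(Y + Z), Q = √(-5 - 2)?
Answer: 48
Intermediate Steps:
Q = I*√7 (Q = √(-7) = I*√7 ≈ 2.6458*I)
w(Z, Y) = 1 (w(Z, Y) = (Y + Z)/(Y + Z) = 1)
w(Q, 5)*(-7 + 24) + 31 = 1*(-7 + 24) + 31 = 1*17 + 31 = 17 + 31 = 48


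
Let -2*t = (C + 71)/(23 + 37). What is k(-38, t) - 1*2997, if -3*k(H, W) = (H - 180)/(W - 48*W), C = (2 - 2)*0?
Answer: -9992269/3337 ≈ -2994.4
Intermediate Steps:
C = 0 (C = 0*0 = 0)
t = -71/120 (t = -(0 + 71)/(2*(23 + 37)) = -71/(2*60) = -1/2*71/60 = -71/120 ≈ -0.59167)
k(H, W) = (-180 + H)/(141*W) (k(H, W) = -(H - 180)/(3*(W - 48*W)) = -(-180 + H)/(3*((-47*W))) = -(-180 + H)*(-1/(47*W))/3 = -(-1)*(-180 + H)/(141*W) = (-180 + H)/(141*W))
k(-38, t) - 1*2997 = (-180 - 38)/(141*(-71/120)) - 1*2997 = (1/141)*(-120/71)*(-218) - 2997 = 8720/3337 - 2997 = -9992269/3337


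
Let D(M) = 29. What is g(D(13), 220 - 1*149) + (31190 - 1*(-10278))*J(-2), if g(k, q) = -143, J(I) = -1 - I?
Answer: 41325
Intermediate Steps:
g(D(13), 220 - 1*149) + (31190 - 1*(-10278))*J(-2) = -143 + (31190 - 1*(-10278))*(-1 - 1*(-2)) = -143 + (31190 + 10278)*(-1 + 2) = -143 + 41468*1 = -143 + 41468 = 41325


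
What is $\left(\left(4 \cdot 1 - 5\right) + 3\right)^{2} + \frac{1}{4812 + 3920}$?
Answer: $\frac{34929}{8732} \approx 4.0001$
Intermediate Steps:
$\left(\left(4 \cdot 1 - 5\right) + 3\right)^{2} + \frac{1}{4812 + 3920} = \left(\left(4 - 5\right) + 3\right)^{2} + \frac{1}{8732} = \left(-1 + 3\right)^{2} + \frac{1}{8732} = 2^{2} + \frac{1}{8732} = 4 + \frac{1}{8732} = \frac{34929}{8732}$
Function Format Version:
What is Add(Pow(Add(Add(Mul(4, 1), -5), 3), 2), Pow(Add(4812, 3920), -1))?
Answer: Rational(34929, 8732) ≈ 4.0001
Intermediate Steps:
Add(Pow(Add(Add(Mul(4, 1), -5), 3), 2), Pow(Add(4812, 3920), -1)) = Add(Pow(Add(Add(4, -5), 3), 2), Pow(8732, -1)) = Add(Pow(Add(-1, 3), 2), Rational(1, 8732)) = Add(Pow(2, 2), Rational(1, 8732)) = Add(4, Rational(1, 8732)) = Rational(34929, 8732)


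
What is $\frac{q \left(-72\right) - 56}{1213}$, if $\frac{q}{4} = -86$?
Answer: $\frac{24712}{1213} \approx 20.373$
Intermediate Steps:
$q = -344$ ($q = 4 \left(-86\right) = -344$)
$\frac{q \left(-72\right) - 56}{1213} = \frac{\left(-344\right) \left(-72\right) - 56}{1213} = \left(24768 - 56\right) \frac{1}{1213} = 24712 \cdot \frac{1}{1213} = \frac{24712}{1213}$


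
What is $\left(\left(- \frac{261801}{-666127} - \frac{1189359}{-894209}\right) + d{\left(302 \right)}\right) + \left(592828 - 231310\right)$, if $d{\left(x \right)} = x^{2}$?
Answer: $\frac{269667945410057048}{595656758543} \approx 4.5272 \cdot 10^{5}$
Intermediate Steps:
$\left(\left(- \frac{261801}{-666127} - \frac{1189359}{-894209}\right) + d{\left(302 \right)}\right) + \left(592828 - 231310\right) = \left(\left(- \frac{261801}{-666127} - \frac{1189359}{-894209}\right) + 302^{2}\right) + \left(592828 - 231310\right) = \left(\left(\left(-261801\right) \left(- \frac{1}{666127}\right) - - \frac{1189359}{894209}\right) + 91204\right) + 361518 = \left(\left(\frac{261801}{666127} + \frac{1189359}{894209}\right) + 91204\right) + 361518 = \left(\frac{1026368953002}{595656758543} + 91204\right) + 361518 = \frac{54327305375108774}{595656758543} + 361518 = \frac{269667945410057048}{595656758543}$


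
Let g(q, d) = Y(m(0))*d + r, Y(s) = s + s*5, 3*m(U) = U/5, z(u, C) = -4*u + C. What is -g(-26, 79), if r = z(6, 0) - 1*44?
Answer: 68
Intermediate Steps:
z(u, C) = C - 4*u
m(U) = U/15 (m(U) = (U/5)/3 = U/15)
r = -68 (r = (0 - 4*6) - 1*44 = (0 - 24) - 44 = -24 - 44 = -68)
Y(s) = 6*s (Y(s) = s + 5*s = 6*s)
g(q, d) = -68 (g(q, d) = (6*((1/15)*0))*d - 68 = (6*0)*d - 68 = 0*d - 68 = 0 - 68 = -68)
-g(-26, 79) = -1*(-68) = 68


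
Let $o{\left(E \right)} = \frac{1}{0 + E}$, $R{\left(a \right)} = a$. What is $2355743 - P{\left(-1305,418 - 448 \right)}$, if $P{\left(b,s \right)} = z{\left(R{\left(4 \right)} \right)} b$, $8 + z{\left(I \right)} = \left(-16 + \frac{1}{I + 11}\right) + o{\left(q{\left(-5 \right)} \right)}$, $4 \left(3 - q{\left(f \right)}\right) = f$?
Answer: $\frac{39521890}{17} \approx 2.3248 \cdot 10^{6}$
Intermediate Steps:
$q{\left(f \right)} = 3 - \frac{f}{4}$
$o{\left(E \right)} = \frac{1}{E}$
$z{\left(I \right)} = - \frac{404}{17} + \frac{1}{11 + I}$ ($z{\left(I \right)} = -8 - \left(16 - \frac{1}{3 - - \frac{5}{4}} - \frac{1}{I + 11}\right) = -8 - \left(16 - \frac{1}{3 + \frac{5}{4}} - \frac{1}{11 + I}\right) = -8 - \left(16 - \frac{4}{17} - \frac{1}{11 + I}\right) = -8 + \left(\left(-16 + \frac{1}{11 + I}\right) + \frac{4}{17}\right) = -8 - \left(\frac{268}{17} - \frac{1}{11 + I}\right) = - \frac{404}{17} + \frac{1}{11 + I}$)
$P{\left(b,s \right)} = - \frac{6043 b}{255}$ ($P{\left(b,s \right)} = \frac{-4427 - 1616}{17 \left(11 + 4\right)} b = \frac{-4427 - 1616}{17 \cdot 15} b = \frac{1}{17} \cdot \frac{1}{15} \left(-6043\right) b = - \frac{6043 b}{255}$)
$2355743 - P{\left(-1305,418 - 448 \right)} = 2355743 - \left(- \frac{6043}{255}\right) \left(-1305\right) = 2355743 - \frac{525741}{17} = \frac{39521890}{17}$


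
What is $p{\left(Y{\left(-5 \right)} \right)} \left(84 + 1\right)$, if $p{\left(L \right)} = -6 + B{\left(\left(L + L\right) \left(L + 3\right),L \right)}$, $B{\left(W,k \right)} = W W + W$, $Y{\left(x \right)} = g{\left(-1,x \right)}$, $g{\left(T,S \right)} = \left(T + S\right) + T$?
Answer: $270810$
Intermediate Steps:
$g{\left(T,S \right)} = S + 2 T$ ($g{\left(T,S \right)} = \left(S + T\right) + T = S + 2 T$)
$Y{\left(x \right)} = -2 + x$ ($Y{\left(x \right)} = x + 2 \left(-1\right) = x - 2 = -2 + x$)
$B{\left(W,k \right)} = W + W^{2}$ ($B{\left(W,k \right)} = W^{2} + W = W + W^{2}$)
$p{\left(L \right)} = -6 + 2 L \left(1 + 2 L \left(3 + L\right)\right) \left(3 + L\right)$ ($p{\left(L \right)} = -6 + \left(L + L\right) \left(L + 3\right) \left(1 + \left(L + L\right) \left(L + 3\right)\right) = -6 + 2 L \left(3 + L\right) \left(1 + 2 L \left(3 + L\right)\right) = -6 + 2 L \left(1 + 2 L \left(3 + L\right)\right) \left(3 + L\right)$)
$p{\left(Y{\left(-5 \right)} \right)} \left(84 + 1\right) = \left(-6 + 2 \left(-2 - 5\right) \left(1 + 2 \left(-2 - 5\right) \left(3 - 7\right)\right) \left(3 - 7\right)\right) \left(84 + 1\right) = \left(-6 + 2 \left(-7\right) \left(1 + 2 \left(-7\right) \left(3 - 7\right)\right) \left(3 - 7\right)\right) 85 = \left(-6 + 2 \left(-7\right) \left(1 + 2 \left(-7\right) \left(-4\right)\right) \left(-4\right)\right) 85 = \left(-6 + 2 \left(-7\right) \left(1 + 56\right) \left(-4\right)\right) 85 = \left(-6 + 2 \left(-7\right) 57 \left(-4\right)\right) 85 = \left(-6 + 3192\right) 85 = 3186 \cdot 85 = 270810$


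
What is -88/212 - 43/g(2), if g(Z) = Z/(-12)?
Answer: 13652/53 ≈ 257.58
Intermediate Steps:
g(Z) = -Z/12 (g(Z) = Z*(-1/12) = -Z/12)
-88/212 - 43/g(2) = -88/212 - 43/((-1/12*2)) = -88*1/212 - 43/(-1/6) = -22/53 - 43*(-6) = -22/53 + 258 = 13652/53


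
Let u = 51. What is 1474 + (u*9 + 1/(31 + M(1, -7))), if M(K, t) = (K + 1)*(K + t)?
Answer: 36728/19 ≈ 1933.1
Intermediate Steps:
M(K, t) = (1 + K)*(K + t)
1474 + (u*9 + 1/(31 + M(1, -7))) = 1474 + (51*9 + 1/(31 + (1 - 7 + 1² + 1*(-7)))) = 1474 + (459 + 1/(31 + (1 - 7 + 1 - 7))) = 1474 + (459 + 1/(31 - 12)) = 1474 + (459 + 1/19) = 1474 + 8722/19 = 36728/19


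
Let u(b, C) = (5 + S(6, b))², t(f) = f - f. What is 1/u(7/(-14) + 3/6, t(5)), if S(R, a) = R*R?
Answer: 1/1681 ≈ 0.00059488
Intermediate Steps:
S(R, a) = R²
t(f) = 0
u(b, C) = 1681 (u(b, C) = (5 + 6²)² = (5 + 36)² = 41² = 1681)
1/u(7/(-14) + 3/6, t(5)) = 1/1681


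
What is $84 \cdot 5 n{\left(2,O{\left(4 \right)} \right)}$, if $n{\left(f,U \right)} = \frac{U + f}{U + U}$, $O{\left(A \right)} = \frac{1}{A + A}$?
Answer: $3570$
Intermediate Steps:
$O{\left(A \right)} = \frac{1}{2 A}$
$n{\left(f,U \right)} = \frac{U + f}{2 U}$
$84 \cdot 5 n{\left(2,O{\left(4 \right)} \right)} = 84 \cdot 5 \frac{\frac{1}{2 \cdot 4} + 2}{2 \frac{1}{2 \cdot 4}} = 84 \cdot 5 \frac{\frac{1}{2} \cdot \frac{1}{4} + 2}{2 \cdot \frac{1}{2} \cdot \frac{1}{4}} = 84 \cdot 5 \frac{\frac{1}{\frac{1}{8}} \left(\frac{1}{8} + 2\right)}{2} = 84 \cdot 5 \cdot \frac{1}{2} \cdot 8 \cdot \frac{17}{8} = 84 \cdot 5 \cdot \frac{17}{2} = 84 \cdot \frac{85}{2} = 3570$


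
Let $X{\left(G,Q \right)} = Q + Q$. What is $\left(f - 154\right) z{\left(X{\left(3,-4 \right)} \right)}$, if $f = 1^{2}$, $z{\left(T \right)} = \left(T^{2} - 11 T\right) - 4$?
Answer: $-22644$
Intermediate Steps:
$X{\left(G,Q \right)} = 2 Q$
$z{\left(T \right)} = -4 + T^{2} - 11 T$
$f = 1$
$\left(f - 154\right) z{\left(X{\left(3,-4 \right)} \right)} = \left(1 - 154\right) \left(-4 + \left(2 \left(-4\right)\right)^{2} - 11 \cdot 2 \left(-4\right)\right) = - 153 \left(-4 + \left(-8\right)^{2} - -88\right) = - 153 \left(-4 + 64 + 88\right) = \left(-153\right) 148 = -22644$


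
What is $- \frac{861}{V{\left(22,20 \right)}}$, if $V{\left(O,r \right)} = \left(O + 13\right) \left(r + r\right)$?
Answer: $- \frac{123}{200} \approx -0.615$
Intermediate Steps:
$V{\left(O,r \right)} = 2 r \left(13 + O\right)$ ($V{\left(O,r \right)} = \left(13 + O\right) 2 r = 2 r \left(13 + O\right)$)
$- \frac{861}{V{\left(22,20 \right)}} = - \frac{861}{2 \cdot 20 \left(13 + 22\right)} = - \frac{861}{2 \cdot 20 \cdot 35} = - \frac{861}{1400} = \left(-861\right) \frac{1}{1400} = - \frac{123}{200}$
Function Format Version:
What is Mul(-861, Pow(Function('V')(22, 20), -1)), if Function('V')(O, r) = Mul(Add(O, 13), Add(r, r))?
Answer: Rational(-123, 200) ≈ -0.61500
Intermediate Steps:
Function('V')(O, r) = Mul(2, r, Add(13, O)) (Function('V')(O, r) = Mul(Add(13, O), Mul(2, r)) = Mul(2, r, Add(13, O)))
Mul(-861, Pow(Function('V')(22, 20), -1)) = Mul(-861, Pow(Mul(2, 20, Add(13, 22)), -1)) = Mul(-861, Pow(Mul(2, 20, 35), -1)) = Mul(-861, Pow(1400, -1)) = Mul(-861, Rational(1, 1400)) = Rational(-123, 200)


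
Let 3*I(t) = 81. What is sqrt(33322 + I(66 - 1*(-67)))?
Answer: sqrt(33349) ≈ 182.62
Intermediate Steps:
I(t) = 27 (I(t) = (1/3)*81 = 27)
sqrt(33322 + I(66 - 1*(-67))) = sqrt(33322 + 27) = sqrt(33349)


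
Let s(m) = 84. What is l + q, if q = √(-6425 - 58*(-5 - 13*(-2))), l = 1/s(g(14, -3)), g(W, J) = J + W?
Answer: 1/84 + I*√7643 ≈ 0.011905 + 87.424*I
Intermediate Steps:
l = 1/84 ≈ 0.011905
q = I*√7643 (q = √(-6425 - 58*(-5 + 26)) = √(-6425 - 58*21) = √(-6425 - 1218) = √(-7643) = I*√7643 ≈ 87.424*I)
l + q = 1/84 + I*√7643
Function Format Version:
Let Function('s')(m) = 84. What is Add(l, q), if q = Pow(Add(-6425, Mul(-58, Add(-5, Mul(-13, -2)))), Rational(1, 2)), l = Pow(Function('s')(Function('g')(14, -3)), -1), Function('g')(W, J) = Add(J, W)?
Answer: Add(Rational(1, 84), Mul(I, Pow(7643, Rational(1, 2)))) ≈ Add(0.011905, Mul(87.424, I))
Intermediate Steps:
l = Rational(1, 84) (l = Pow(84, -1) = Rational(1, 84) ≈ 0.011905)
q = Mul(I, Pow(7643, Rational(1, 2))) (q = Pow(Add(-6425, Mul(-58, Add(-5, 26))), Rational(1, 2)) = Pow(Add(-6425, Mul(-58, 21)), Rational(1, 2)) = Pow(Add(-6425, -1218), Rational(1, 2)) = Pow(-7643, Rational(1, 2)) = Mul(I, Pow(7643, Rational(1, 2))) ≈ Mul(87.424, I))
Add(l, q) = Add(Rational(1, 84), Mul(I, Pow(7643, Rational(1, 2))))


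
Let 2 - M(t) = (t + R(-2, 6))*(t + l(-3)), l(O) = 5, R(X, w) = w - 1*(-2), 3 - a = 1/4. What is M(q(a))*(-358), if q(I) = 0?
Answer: 13604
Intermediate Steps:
a = 11/4 (a = 3 - 1/4 = 3 - 1*¼ = 3 - ¼ = 11/4 ≈ 2.7500)
R(X, w) = 2 + w (R(X, w) = w + 2 = 2 + w)
M(t) = 2 - (5 + t)*(8 + t) (M(t) = 2 - (t + (2 + 6))*(t + 5) = 2 - (t + 8)*(5 + t) = 2 - (8 + t)*(5 + t) = 2 - (5 + t)*(8 + t))
M(q(a))*(-358) = (-38 - 1*0² - 13*0)*(-358) = (-38 - 1*0 + 0)*(-358) = (-38 + 0 + 0)*(-358) = -38*(-358) = 13604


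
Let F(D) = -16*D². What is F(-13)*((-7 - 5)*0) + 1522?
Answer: 1522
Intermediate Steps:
F(-13)*((-7 - 5)*0) + 1522 = (-16*(-13)²)*((-7 - 5)*0) + 1522 = (-16*169)*(-12*0) + 1522 = -2704*0 + 1522 = 0 + 1522 = 1522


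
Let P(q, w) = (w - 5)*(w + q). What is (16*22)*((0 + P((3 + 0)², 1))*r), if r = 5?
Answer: -70400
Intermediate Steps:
P(q, w) = (-5 + w)*(q + w)
(16*22)*((0 + P((3 + 0)², 1))*r) = (16*22)*((0 + (1² - 5*(3 + 0)² - 5*1 + (3 + 0)²*1))*5) = 352*((0 + (1 - 5*3² - 5 + 3²*1))*5) = 352*((0 + (1 - 5*9 - 5 + 9*1))*5) = 352*((0 + (1 - 45 - 5 + 9))*5) = 352*((0 - 40)*5) = 352*(-40*5) = 352*(-200) = -70400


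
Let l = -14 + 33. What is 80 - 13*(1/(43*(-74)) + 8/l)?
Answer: 4505959/60458 ≈ 74.530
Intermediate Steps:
l = 19
80 - 13*(1/(43*(-74)) + 8/l) = 80 - 13*(1/(43*(-74)) + 8/19) = 80 - 13*((1/43)*(-1/74) + 8*(1/19)) = 80 - 13*(-1/3182 + 8/19) = 80 - 13*25437/60458 = 80 - 330681/60458 = 4505959/60458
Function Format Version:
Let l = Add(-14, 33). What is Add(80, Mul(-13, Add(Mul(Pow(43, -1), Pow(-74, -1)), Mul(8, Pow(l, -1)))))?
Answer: Rational(4505959, 60458) ≈ 74.530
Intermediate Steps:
l = 19
Add(80, Mul(-13, Add(Mul(Pow(43, -1), Pow(-74, -1)), Mul(8, Pow(l, -1))))) = Add(80, Mul(-13, Add(Mul(Pow(43, -1), Pow(-74, -1)), Mul(8, Pow(19, -1))))) = Add(80, Mul(-13, Add(Mul(Rational(1, 43), Rational(-1, 74)), Mul(8, Rational(1, 19))))) = Add(80, Mul(-13, Add(Rational(-1, 3182), Rational(8, 19)))) = Add(80, Mul(-13, Rational(25437, 60458))) = Add(80, Rational(-330681, 60458)) = Rational(4505959, 60458)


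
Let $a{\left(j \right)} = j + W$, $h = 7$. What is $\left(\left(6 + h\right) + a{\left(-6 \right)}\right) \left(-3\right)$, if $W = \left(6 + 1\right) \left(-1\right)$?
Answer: $0$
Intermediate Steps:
$W = -7$ ($W = 7 \left(-1\right) = -7$)
$a{\left(j \right)} = -7 + j$ ($a{\left(j \right)} = j - 7 = -7 + j$)
$\left(\left(6 + h\right) + a{\left(-6 \right)}\right) \left(-3\right) = \left(\left(6 + 7\right) - 13\right) \left(-3\right) = \left(13 - 13\right) \left(-3\right) = 0 \left(-3\right) = 0$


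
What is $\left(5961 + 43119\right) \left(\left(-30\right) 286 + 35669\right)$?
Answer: $1329528120$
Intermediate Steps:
$\left(5961 + 43119\right) \left(\left(-30\right) 286 + 35669\right) = 49080 \left(-8580 + 35669\right) = 49080 \cdot 27089 = 1329528120$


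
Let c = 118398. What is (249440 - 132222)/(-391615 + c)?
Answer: -117218/273217 ≈ -0.42903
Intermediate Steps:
(249440 - 132222)/(-391615 + c) = (249440 - 132222)/(-391615 + 118398) = 117218/(-273217) = 117218*(-1/273217) = -117218/273217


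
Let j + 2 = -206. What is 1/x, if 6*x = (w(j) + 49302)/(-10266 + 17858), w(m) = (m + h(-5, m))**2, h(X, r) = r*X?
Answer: 22776/370763 ≈ 0.061430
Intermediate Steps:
j = -208 (j = -2 - 206 = -208)
h(X, r) = X*r
w(m) = 16*m**2 (w(m) = (m - 5*m)**2 = (-4*m)**2 = 16*m**2)
x = 370763/22776 (x = ((16*(-208)**2 + 49302)/(-10266 + 17858))/6 = ((16*43264 + 49302)/7592)/6 = ((692224 + 49302)*(1/7592))/6 = (741526*(1/7592))/6 = (1/6)*(370763/3796) = 370763/22776 ≈ 16.279)
1/x = 1/(370763/22776) = 22776/370763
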